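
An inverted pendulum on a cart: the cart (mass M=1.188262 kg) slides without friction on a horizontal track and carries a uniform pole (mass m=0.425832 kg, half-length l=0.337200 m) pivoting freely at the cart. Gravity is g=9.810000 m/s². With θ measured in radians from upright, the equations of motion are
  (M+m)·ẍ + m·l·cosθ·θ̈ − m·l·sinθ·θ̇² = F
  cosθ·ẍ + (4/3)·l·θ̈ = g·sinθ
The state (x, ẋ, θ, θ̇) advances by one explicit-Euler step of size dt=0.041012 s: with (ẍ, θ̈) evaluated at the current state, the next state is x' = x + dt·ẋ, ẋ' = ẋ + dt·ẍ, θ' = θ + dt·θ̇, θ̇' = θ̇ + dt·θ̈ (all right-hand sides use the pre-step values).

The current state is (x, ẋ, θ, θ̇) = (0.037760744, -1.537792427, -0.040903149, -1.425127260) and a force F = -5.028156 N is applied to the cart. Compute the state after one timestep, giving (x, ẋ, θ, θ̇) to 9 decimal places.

sinθ=-0.040891744, cosθ=0.999163583
temp = (F + m·l·θ̇²·sinθ)/(M+m) = (-5.028156 + -0.011925286)/1.614094 = -3.122545085
θ̈ = (g·sinθ − cosθ·temp)/(l·(4/3 − m·cos²θ/(M+m))) = 7.535680605
ẍ = temp − m·l·θ̈·cosθ/(M+m) = -3.792362009
Euler: x'=0.037760744+0.041012·-1.537792427=-0.025307199, ẋ'=-1.537792427+0.041012·-3.792362009=-1.693324778
       θ'=-0.040903149+0.041012·-1.425127260=-0.099350468, θ̇'=-1.425127260+0.041012·7.535680605=-1.116073927

(-0.025307199, -1.693324778, -0.099350468, -1.116073927)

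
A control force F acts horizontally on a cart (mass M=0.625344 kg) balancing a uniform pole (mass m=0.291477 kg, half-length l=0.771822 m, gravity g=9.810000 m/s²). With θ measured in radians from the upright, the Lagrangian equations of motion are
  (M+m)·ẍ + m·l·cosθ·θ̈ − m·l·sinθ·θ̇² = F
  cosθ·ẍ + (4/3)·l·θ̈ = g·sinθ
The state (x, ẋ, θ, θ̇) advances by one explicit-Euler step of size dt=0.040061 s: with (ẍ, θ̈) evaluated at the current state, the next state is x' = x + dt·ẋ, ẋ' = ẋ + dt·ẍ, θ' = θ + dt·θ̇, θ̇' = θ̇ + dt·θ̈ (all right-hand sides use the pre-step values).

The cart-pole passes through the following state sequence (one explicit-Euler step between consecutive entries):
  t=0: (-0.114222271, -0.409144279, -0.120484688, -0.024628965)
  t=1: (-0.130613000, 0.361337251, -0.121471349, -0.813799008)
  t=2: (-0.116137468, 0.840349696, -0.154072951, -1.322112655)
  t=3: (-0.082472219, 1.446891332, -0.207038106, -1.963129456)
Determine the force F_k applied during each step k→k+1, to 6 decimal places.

F_0 = 13.233396 N
F_1 = 8.147077 N
F_2 = 10.384351 N

step 0→1:
  ẍ = (ẋ'−ẋ)/dt = (0.361337251−-0.409144279)/0.040061 = 19.232708
  θ̈ = (θ̇'−θ̇)/dt = (-0.813799008−-0.024628965)/0.040061 = -19.699210
  sinθ=-0.120193, cosθ=0.992750
  F = (M+m)·ẍ + m·l·cosθ·θ̈ − m·l·sinθ·θ̇² = 17.632951 + -4.399571 − -0.000016 = 13.233396
step 1→2:
  ẍ = (ẋ'−ẋ)/dt = (0.840349696−0.361337251)/0.040061 = 11.957077
  θ̈ = (θ̇'−θ̇)/dt = (-1.322112655−-0.813799008)/0.040061 = -12.688491
  sinθ=-0.121173, cosθ=0.992631
  F = (M+m)·ẍ + m·l·cosθ·θ̈ − m·l·sinθ·θ̇² = 10.962499 + -2.833475 − -0.018053 = 8.147077
step 2→3:
  ẍ = (ẋ'−ẋ)/dt = (1.446891332−0.840349696)/0.040061 = 15.140452
  θ̈ = (θ̇'−θ̇)/dt = (-1.963129456−-1.322112655)/0.040061 = -16.001018
  sinθ=-0.153464, cosθ=0.988154
  F = (M+m)·ẍ + m·l·cosθ·θ̈ − m·l·sinθ·θ̇² = 13.881084 + -3.557081 − -0.060348 = 10.384351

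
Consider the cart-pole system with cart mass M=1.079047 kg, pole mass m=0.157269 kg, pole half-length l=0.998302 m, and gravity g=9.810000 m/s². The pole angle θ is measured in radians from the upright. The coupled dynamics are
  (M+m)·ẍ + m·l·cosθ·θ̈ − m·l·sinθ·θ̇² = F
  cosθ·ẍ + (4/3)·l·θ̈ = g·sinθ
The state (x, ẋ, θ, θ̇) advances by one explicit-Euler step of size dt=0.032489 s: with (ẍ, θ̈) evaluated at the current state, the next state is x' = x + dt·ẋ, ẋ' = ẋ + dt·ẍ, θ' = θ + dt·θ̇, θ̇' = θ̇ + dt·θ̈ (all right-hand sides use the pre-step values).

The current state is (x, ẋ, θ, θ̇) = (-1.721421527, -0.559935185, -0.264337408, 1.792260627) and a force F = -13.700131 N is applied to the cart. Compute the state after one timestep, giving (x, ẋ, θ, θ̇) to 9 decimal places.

sinθ=-0.261269748, cosθ=0.965265828
temp = (F + m·l·θ̇²·sinθ)/(M+m) = (-13.700131 + -0.131763924)/1.236316 = -11.187993138
θ̈ = (g·sinθ − cosθ·temp)/(l·(4/3 − m·cos²θ/(M+m))) = 6.791471143
ẍ = temp − m·l·θ̈·cosθ/(M+m) = -12.020497213
Euler: x'=-1.721421527+0.032489·-0.559935185=-1.739613261, ẋ'=-0.559935185+0.032489·-12.020497213=-0.950469119
       θ'=-0.264337408+0.032489·1.792260627=-0.206108652, θ̇'=1.792260627+0.032489·6.791471143=2.012908733

(-1.739613261, -0.950469119, -0.206108652, 2.012908733)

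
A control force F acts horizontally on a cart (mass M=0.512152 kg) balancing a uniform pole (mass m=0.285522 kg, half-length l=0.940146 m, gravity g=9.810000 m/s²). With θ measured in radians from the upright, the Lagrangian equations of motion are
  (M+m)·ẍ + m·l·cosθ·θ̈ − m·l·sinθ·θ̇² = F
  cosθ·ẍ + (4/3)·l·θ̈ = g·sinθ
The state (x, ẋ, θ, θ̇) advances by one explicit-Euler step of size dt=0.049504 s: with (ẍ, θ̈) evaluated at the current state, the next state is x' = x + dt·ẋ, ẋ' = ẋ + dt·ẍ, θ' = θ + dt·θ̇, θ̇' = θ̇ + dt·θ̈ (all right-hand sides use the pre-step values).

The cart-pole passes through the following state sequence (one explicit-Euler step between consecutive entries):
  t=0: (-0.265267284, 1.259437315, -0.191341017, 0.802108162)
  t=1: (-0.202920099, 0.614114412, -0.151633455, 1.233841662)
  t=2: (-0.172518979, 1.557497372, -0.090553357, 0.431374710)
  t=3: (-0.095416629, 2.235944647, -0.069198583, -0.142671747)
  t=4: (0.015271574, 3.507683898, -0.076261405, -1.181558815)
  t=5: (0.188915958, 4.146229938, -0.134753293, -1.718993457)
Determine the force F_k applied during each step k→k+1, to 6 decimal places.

step 0→1:
  ẍ = (ẋ'−ẋ)/dt = (0.614114412−1.259437315)/0.049504 = -13.035773
  θ̈ = (θ̇'−θ̇)/dt = (1.233841662−0.802108162)/0.049504 = 8.721184
  sinθ=-0.190176, cosθ=0.981750
  F = (M+m)·ẍ + m·l·cosθ·θ̈ − m·l·sinθ·θ̇² = -10.398297 + 2.298324 − -0.032844 = -8.067129
step 1→2:
  ẍ = (ẋ'−ẋ)/dt = (1.557497372−0.614114412)/0.049504 = 19.056702
  θ̈ = (θ̇'−θ̇)/dt = (0.431374710−1.233841662)/0.049504 = -16.210144
  sinθ=-0.151053, cosθ=0.988526
  F = (M+m)·ẍ + m·l·cosθ·θ̈ − m·l·sinθ·θ̇² = 15.201035 + -4.301399 − -0.061728 = 10.961365
step 2→3:
  ẍ = (ẋ'−ẋ)/dt = (2.235944647−1.557497372)/0.049504 = 13.704898
  θ̈ = (θ̇'−θ̇)/dt = (-0.142671747−0.431374710)/0.049504 = -11.595961
  sinθ=-0.090430, cosθ=0.995903
  F = (M+m)·ẍ + m·l·cosθ·θ̈ − m·l·sinθ·θ̇² = 10.932041 + -3.099978 − -0.004517 = 7.836580
step 3→4:
  ẍ = (ẋ'−ẋ)/dt = (3.507683898−2.235944647)/0.049504 = 25.689626
  θ̈ = (θ̇'−θ̇)/dt = (-1.181558815−-0.142671747)/0.049504 = -20.985922
  sinθ=-0.069143, cosθ=0.997607
  F = (M+m)·ẍ + m·l·cosθ·θ̈ − m·l·sinθ·θ̇² = 20.491947 + -5.619819 − -0.000378 = 14.872506
step 4→5:
  ẍ = (ẋ'−ẋ)/dt = (4.146229938−3.507683898)/0.049504 = 12.898878
  θ̈ = (θ̇'−θ̇)/dt = (-1.718993457−-1.181558815)/0.049504 = -10.856388
  sinθ=-0.076188, cosθ=0.997094
  F = (M+m)·ẍ + m·l·cosθ·θ̈ − m·l·sinθ·θ̇² = 10.289099 + -2.905736 − -0.028552 = 7.411915

F_0 = -8.067129 N
F_1 = 10.961365 N
F_2 = 7.836580 N
F_3 = 14.872506 N
F_4 = 7.411915 N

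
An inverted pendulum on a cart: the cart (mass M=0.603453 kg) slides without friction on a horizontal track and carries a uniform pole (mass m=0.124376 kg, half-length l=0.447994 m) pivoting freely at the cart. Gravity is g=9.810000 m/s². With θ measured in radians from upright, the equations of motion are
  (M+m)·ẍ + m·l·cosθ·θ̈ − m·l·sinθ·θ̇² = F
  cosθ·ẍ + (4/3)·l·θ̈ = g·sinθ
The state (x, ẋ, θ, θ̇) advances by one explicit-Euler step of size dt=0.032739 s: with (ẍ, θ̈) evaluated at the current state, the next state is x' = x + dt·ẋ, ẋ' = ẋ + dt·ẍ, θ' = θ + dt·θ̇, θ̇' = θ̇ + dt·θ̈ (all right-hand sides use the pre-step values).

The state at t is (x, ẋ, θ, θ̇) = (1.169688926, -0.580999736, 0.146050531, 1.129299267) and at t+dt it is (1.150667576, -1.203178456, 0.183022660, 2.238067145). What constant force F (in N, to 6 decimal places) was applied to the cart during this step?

ẍ = (ẋ'−ẋ)/dt = (-1.203178456−-0.580999736)/0.032739 = -19.004207
θ̈ = (θ̇'−θ̇)/dt = (2.238067145−1.129299267)/0.032739 = 33.866883
sinθ=0.145532, cosθ=0.989354
F = (M+m)·ẍ + m·l·cosθ·θ̈ − m·l·sinθ·θ̇² = -13.831813 + 1.866962 − 0.010342 = -11.975192

F = -11.975192 N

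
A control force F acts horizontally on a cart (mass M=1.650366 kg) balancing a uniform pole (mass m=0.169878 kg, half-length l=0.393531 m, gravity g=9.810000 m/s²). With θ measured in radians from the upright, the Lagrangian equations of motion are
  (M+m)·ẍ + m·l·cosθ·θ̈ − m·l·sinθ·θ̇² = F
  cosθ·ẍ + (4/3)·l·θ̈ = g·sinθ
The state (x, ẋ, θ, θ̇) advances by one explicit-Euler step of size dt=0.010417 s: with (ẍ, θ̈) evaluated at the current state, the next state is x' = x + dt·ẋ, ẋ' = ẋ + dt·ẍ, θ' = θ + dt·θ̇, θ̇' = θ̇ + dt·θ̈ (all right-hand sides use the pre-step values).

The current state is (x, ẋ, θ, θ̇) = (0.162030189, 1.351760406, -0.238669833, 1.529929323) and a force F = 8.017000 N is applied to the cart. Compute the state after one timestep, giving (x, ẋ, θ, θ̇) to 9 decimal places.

(0.176111477, 1.402419667, -0.222732559, 1.390075926)

sinθ=-0.236410375, cosθ=0.971653300
temp = (F + m·l·θ̇²·sinθ)/(M+m) = (8.017000 + -0.036993494)/1.820244 = 4.384031210
θ̈ = (g·sinθ − cosθ·temp)/(l·(4/3 − m·cos²θ/(M+m))) = -13.425496468
ẍ = temp − m·l·θ̈·cosθ/(M+m) = 4.863133410
Euler: x'=0.162030189+0.010417·1.351760406=0.176111477, ẋ'=1.351760406+0.010417·4.863133410=1.402419667
       θ'=-0.238669833+0.010417·1.529929323=-0.222732559, θ̇'=1.529929323+0.010417·-13.425496468=1.390075926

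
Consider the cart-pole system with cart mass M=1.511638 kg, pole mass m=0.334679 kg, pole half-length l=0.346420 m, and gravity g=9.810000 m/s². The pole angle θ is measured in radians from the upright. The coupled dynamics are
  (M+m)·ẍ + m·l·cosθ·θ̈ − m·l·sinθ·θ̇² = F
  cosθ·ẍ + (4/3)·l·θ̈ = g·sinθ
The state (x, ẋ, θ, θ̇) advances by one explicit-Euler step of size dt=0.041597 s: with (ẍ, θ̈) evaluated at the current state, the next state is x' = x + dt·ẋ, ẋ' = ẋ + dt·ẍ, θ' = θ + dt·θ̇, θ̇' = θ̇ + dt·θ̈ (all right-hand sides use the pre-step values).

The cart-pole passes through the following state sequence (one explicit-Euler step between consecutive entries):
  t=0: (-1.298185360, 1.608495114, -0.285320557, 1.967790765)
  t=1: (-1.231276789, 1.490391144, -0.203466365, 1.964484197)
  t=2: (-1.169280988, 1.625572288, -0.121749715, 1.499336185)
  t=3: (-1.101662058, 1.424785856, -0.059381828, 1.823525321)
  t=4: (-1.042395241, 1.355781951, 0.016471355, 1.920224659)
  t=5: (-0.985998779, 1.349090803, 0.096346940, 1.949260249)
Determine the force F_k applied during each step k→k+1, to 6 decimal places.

F_0 = -5.124624 N
F_1 = 4.820816 N
F_2 = -7.983523 N
F_3 = -2.770869 N
F_4 = -0.223116 N

step 0→1:
  ẍ = (ẋ'−ẋ)/dt = (1.490391144−1.608495114)/0.041597 = -2.839243
  θ̈ = (θ̇'−θ̇)/dt = (1.964484197−1.967790765)/0.041597 = -0.079491
  sinθ=-0.281465, cosθ=0.959571
  F = (M+m)·ẍ + m·l·cosθ·θ̈ − m·l·sinθ·θ̇² = -5.242142 + -0.008843 − -0.126361 = -5.124624
step 1→2:
  ẍ = (ẋ'−ẋ)/dt = (1.625572288−1.490391144)/0.041597 = 3.249781
  θ̈ = (θ̇'−θ̇)/dt = (1.499336185−1.964484197)/0.041597 = -11.182249
  sinθ=-0.202065, cosθ=0.979372
  F = (M+m)·ẍ + m·l·cosθ·θ̈ − m·l·sinθ·θ̇² = 6.000126 + -1.269721 − -0.090411 = 4.820816
step 2→3:
  ẍ = (ẋ'−ẋ)/dt = (1.424785856−1.625572288)/0.041597 = -4.826945
  θ̈ = (θ̇'−θ̇)/dt = (1.823525321−1.499336185)/0.041597 = 7.793570
  sinθ=-0.121449, cosθ=0.992598
  F = (M+m)·ẍ + m·l·cosθ·θ̈ − m·l·sinθ·θ̇² = -8.912071 + 0.896894 − -0.031654 = -7.983523
step 3→4:
  ẍ = (ẋ'−ẋ)/dt = (1.355781951−1.424785856)/0.041597 = -1.658867
  θ̈ = (θ̇'−θ̇)/dt = (1.920224659−1.823525321)/0.041597 = 2.324671
  sinθ=-0.059347, cosθ=0.998237
  F = (M+m)·ẍ + m·l·cosθ·θ̈ − m·l·sinθ·θ̇² = -3.062795 + 0.269046 − -0.022880 = -2.770869
step 4→5:
  ẍ = (ẋ'−ẋ)/dt = (1.349090803−1.355781951)/0.041597 = -0.160856
  θ̈ = (θ̇'−θ̇)/dt = (1.949260249−1.920224659)/0.041597 = 0.698021
  sinθ=0.016471, cosθ=0.999864
  F = (M+m)·ẍ + m·l·cosθ·θ̈ − m·l·sinθ·θ̇² = -0.296992 + 0.080917 − 0.007041 = -0.223116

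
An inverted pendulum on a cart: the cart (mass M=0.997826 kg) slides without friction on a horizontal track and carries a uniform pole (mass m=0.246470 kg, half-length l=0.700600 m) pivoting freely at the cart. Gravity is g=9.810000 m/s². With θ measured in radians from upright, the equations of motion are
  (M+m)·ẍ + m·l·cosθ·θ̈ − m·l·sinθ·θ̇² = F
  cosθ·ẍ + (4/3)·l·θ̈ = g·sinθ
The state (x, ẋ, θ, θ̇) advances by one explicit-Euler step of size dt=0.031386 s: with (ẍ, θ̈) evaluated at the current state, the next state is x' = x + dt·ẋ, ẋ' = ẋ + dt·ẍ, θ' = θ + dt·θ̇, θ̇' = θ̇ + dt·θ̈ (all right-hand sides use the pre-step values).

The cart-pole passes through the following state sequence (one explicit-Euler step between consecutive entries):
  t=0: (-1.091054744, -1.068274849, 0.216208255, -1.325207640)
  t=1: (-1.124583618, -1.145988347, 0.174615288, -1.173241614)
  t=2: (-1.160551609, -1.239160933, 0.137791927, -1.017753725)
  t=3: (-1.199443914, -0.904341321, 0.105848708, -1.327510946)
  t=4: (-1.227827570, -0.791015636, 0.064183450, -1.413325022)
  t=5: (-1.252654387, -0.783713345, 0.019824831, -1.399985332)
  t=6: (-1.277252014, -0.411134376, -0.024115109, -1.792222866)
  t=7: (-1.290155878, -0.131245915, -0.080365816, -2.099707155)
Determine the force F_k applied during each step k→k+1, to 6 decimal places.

F_0 = -2.329394 N
F_1 = -2.892673 N
F_2 = 11.561291 N
F_3 = 3.991157 N
F_4 = 0.340616 N
F_5 = 12.606605 N
F_6 = 9.418335 N

step 0→1:
  ẍ = (ẋ'−ẋ)/dt = (-1.145988347−-1.068274849)/0.031386 = -2.476056
  θ̈ = (θ̇'−θ̇)/dt = (-1.173241614−-1.325207640)/0.031386 = 4.841841
  sinθ=0.214528, cosθ=0.976718
  F = (M+m)·ẍ + m·l·cosθ·θ̈ − m·l·sinθ·θ̇² = -3.080947 + 0.816608 − 0.065056 = -2.329394
step 1→2:
  ẍ = (ẋ'−ẋ)/dt = (-1.239160933−-1.145988347)/0.031386 = -2.968603
  θ̈ = (θ̇'−θ̇)/dt = (-1.017753725−-1.173241614)/0.031386 = 4.954052
  sinθ=0.173729, cosθ=0.984793
  F = (M+m)·ẍ + m·l·cosθ·θ̈ − m·l·sinθ·θ̇² = -3.693821 + 0.842442 − 0.041294 = -2.892673
step 2→3:
  ẍ = (ẋ'−ẋ)/dt = (-0.904341321−-1.239160933)/0.031386 = 10.667801
  θ̈ = (θ̇'−θ̇)/dt = (-1.327510946−-1.017753725)/0.031386 = -9.869280
  sinθ=0.137356, cosθ=0.990522
  F = (M+m)·ẍ + m·l·cosθ·θ̈ − m·l·sinθ·θ̇² = 13.273903 + -1.688044 − 0.024568 = 11.561291
step 3→4:
  ẍ = (ẋ'−ẋ)/dt = (-0.791015636−-0.904341321)/0.031386 = 3.610708
  θ̈ = (θ̇'−θ̇)/dt = (-1.413325022−-1.327510946)/0.031386 = -2.734151
  sinθ=0.105651, cosθ=0.994403
  F = (M+m)·ẍ + m·l·cosθ·θ̈ − m·l·sinθ·θ̇² = 4.492790 + -0.469482 − 0.032150 = 3.991157
step 4→5:
  ẍ = (ẋ'−ẋ)/dt = (-0.783713345−-0.791015636)/0.031386 = 0.232661
  θ̈ = (θ̇'−θ̇)/dt = (-1.399985332−-1.413325022)/0.031386 = 0.425020
  sinθ=0.064139, cosθ=0.997941
  F = (M+m)·ẍ + m·l·cosθ·θ̈ − m·l·sinθ·θ̇² = 0.289499 + 0.073240 − 0.022123 = 0.340616
step 5→6:
  ẍ = (ẋ'−ẋ)/dt = (-0.411134376−-0.783713345)/0.031386 = 11.870865
  θ̈ = (θ̇'−θ̇)/dt = (-1.792222866−-1.399985332)/0.031386 = -12.497213
  sinθ=0.019824, cosθ=0.999803
  F = (M+m)·ẍ + m·l·cosθ·θ̈ − m·l·sinθ·θ̇² = 14.770870 + -2.157556 − 0.006709 = 12.606605
step 6→7:
  ẍ = (ẋ'−ẋ)/dt = (-0.131245915−-0.411134376)/0.031386 = 8.917621
  θ̈ = (θ̇'−θ̇)/dt = (-2.099707155−-1.792222866)/0.031386 = -9.796861
  sinθ=-0.024113, cosθ=0.999709
  F = (M+m)·ẍ + m·l·cosθ·θ̈ − m·l·sinθ·θ̇² = 11.096160 + -1.691200 − -0.013374 = 9.418335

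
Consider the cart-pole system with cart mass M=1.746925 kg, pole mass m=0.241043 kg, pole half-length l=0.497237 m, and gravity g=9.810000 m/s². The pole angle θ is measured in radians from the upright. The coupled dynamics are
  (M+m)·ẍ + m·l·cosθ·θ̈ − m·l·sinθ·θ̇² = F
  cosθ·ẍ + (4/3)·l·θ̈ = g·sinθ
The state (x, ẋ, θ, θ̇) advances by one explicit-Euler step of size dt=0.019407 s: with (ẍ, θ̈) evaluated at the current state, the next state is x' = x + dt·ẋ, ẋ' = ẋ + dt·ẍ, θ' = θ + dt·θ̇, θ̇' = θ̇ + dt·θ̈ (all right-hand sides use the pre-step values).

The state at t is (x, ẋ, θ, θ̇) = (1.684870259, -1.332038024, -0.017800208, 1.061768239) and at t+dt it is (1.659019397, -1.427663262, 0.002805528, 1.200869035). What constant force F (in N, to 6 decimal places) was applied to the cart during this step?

ẍ = (ẋ'−ẋ)/dt = (-1.427663262−-1.332038024)/0.019407 = -4.927358
θ̈ = (θ̇'−θ̇)/dt = (1.200869035−1.061768239)/0.019407 = 7.167558
sinθ=-0.017799, cosθ=0.999842
F = (M+m)·ẍ + m·l·cosθ·θ̈ − m·l·sinθ·θ̇² = -9.795430 + 0.858935 − -0.002405 = -8.934090

F = -8.934090 N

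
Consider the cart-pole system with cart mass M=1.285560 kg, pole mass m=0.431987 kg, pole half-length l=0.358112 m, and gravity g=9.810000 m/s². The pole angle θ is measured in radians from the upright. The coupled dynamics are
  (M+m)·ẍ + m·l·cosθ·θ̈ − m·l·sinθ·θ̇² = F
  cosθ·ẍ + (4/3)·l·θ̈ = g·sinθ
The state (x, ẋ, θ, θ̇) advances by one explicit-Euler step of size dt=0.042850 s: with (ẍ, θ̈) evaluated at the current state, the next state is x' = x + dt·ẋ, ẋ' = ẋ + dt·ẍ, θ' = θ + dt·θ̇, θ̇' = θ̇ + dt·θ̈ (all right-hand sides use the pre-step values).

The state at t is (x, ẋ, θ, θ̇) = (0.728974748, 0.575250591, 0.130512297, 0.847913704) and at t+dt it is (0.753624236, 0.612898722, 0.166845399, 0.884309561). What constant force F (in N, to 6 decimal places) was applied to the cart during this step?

F = 1.624848 N

ẍ = (ẋ'−ẋ)/dt = (0.612898722−0.575250591)/0.042850 = 0.878603
θ̈ = (θ̇'−θ̇)/dt = (0.884309561−0.847913704)/0.042850 = 0.849378
sinθ=0.130142, cosθ=0.991495
F = (M+m)·ẍ + m·l·cosθ·θ̈ − m·l·sinθ·θ̇² = 1.509042 + 0.130281 − 0.014475 = 1.624848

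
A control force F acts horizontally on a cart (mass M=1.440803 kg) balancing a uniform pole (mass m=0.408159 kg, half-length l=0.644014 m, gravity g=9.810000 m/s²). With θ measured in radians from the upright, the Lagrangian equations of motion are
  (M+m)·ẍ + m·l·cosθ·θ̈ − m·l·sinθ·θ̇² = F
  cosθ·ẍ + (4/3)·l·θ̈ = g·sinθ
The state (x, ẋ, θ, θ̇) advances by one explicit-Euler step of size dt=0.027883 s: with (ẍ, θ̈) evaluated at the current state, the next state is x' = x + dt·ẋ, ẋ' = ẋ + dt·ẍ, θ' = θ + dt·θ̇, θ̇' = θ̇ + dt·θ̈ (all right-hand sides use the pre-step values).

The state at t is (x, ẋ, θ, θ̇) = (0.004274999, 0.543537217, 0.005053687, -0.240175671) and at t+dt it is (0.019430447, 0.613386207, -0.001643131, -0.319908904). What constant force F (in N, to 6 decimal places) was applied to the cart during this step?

ẍ = (ẋ'−ẋ)/dt = (0.613386207−0.543537217)/0.027883 = 2.505074
θ̈ = (θ̇'−θ̇)/dt = (-0.319908904−-0.240175671)/0.027883 = -2.859564
sinθ=0.005054, cosθ=0.999987
F = (M+m)·ẍ + m·l·cosθ·θ̈ − m·l·sinθ·θ̇² = 4.631787 + -0.751656 − 0.000077 = 3.880055

F = 3.880055 N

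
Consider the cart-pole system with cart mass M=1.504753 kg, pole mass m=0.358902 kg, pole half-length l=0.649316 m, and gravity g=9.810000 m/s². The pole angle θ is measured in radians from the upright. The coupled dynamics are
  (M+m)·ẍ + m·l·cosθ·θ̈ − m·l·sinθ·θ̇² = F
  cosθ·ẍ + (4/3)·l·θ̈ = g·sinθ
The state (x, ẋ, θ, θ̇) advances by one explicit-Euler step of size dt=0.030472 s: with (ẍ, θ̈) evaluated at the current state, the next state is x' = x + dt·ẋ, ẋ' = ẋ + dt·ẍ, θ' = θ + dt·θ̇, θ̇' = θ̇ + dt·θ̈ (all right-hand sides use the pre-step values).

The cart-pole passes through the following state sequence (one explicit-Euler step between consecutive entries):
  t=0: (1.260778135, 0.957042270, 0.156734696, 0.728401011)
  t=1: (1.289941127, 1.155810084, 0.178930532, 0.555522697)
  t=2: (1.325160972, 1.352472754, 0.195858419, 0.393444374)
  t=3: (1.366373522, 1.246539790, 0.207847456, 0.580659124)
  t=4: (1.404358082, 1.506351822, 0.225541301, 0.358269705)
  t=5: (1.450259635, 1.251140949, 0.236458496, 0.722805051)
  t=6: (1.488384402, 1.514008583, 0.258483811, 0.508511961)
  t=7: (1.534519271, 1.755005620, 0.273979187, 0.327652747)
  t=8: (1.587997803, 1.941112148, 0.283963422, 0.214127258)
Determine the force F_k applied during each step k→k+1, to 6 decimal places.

step 0→1:
  ẍ = (ẋ'−ẋ)/dt = (1.155810084−0.957042270)/0.030472 = 6.522966
  θ̈ = (θ̇'−θ̇)/dt = (0.555522697−0.728401011)/0.030472 = -5.673350
  sinθ=0.156094, cosθ=0.987742
  F = (M+m)·ẍ + m·l·cosθ·θ̈ − m·l·sinθ·θ̇² = 12.156558 + -1.305916 − 0.019300 = 10.831342
step 1→2:
  ẍ = (ẋ'−ẋ)/dt = (1.352472754−1.155810084)/0.030472 = 6.453881
  θ̈ = (θ̇'−θ̇)/dt = (0.393444374−0.555522697)/0.030472 = -5.318926
  sinθ=0.177977, cosθ=0.984035
  F = (M+m)·ẍ + m·l·cosθ·θ̈ − m·l·sinθ·θ̇² = 12.027808 + -1.219737 − 0.012800 = 10.795271
step 2→3:
  ẍ = (ẋ'−ẋ)/dt = (1.246539790−1.352472754)/0.030472 = -3.476403
  θ̈ = (θ̇'−θ̇)/dt = (0.580659124−0.393444374)/0.030472 = 6.143829
  sinθ=0.194609, cosθ=0.980881
  F = (M+m)·ẍ + m·l·cosθ·θ̈ − m·l·sinθ·θ̇² = -6.478817 + 1.404389 − 0.007020 = -5.081448
step 3→4:
  ẍ = (ẋ'−ẋ)/dt = (1.506351822−1.246539790)/0.030472 = 8.526255
  θ̈ = (θ̇'−θ̇)/dt = (0.358269705−0.580659124)/0.030472 = -7.298156
  sinθ=0.206354, cosθ=0.978477
  F = (M+m)·ẍ + m·l·cosθ·θ̈ − m·l·sinθ·θ̇² = 15.889997 + -1.664163 − 0.016214 = 14.209620
step 4→5:
  ẍ = (ẋ'−ẋ)/dt = (1.251140949−1.506351822)/0.030472 = -8.375258
  θ̈ = (θ̇'−θ̇)/dt = (0.722805051−0.358269705)/0.030472 = 11.962961
  sinθ=0.223634, cosθ=0.974673
  F = (M+m)·ẍ + m·l·cosθ·θ̈ − m·l·sinθ·θ̇² = -15.608592 + 2.717251 − 0.006689 = -12.898031
step 5→6:
  ẍ = (ẋ'−ẋ)/dt = (1.514008583−1.251140949)/0.030472 = 8.626530
  θ̈ = (θ̇'−θ̇)/dt = (0.508511961−0.722805051)/0.030472 = -7.032459
  sinθ=0.234261, cosθ=0.972174
  F = (M+m)·ẍ + m·l·cosθ·θ̈ − m·l·sinθ·θ̇² = 16.076876 + -1.593247 − 0.028522 = 14.455108
step 6→7:
  ẍ = (ẋ'−ẋ)/dt = (1.755005620−1.514008583)/0.030472 = 7.908803
  θ̈ = (θ̇'−θ̇)/dt = (0.327652747−0.508511961)/0.030472 = -5.935259
  sinθ=0.255615, cosθ=0.966779
  F = (M+m)·ẍ + m·l·cosθ·θ̈ − m·l·sinθ·θ̇² = 14.739280 + -1.337207 − 0.015404 = 13.386669
step 7→8:
  ẍ = (ẋ'−ẋ)/dt = (1.941112148−1.755005620)/0.030472 = 6.107460
  θ̈ = (θ̇'−θ̇)/dt = (0.214127258−0.327652747)/0.030472 = -3.725567
  sinθ=0.270564, cosθ=0.962702
  F = (M+m)·ẍ + m·l·cosθ·θ̈ − m·l·sinθ·θ̇² = 11.382199 + -0.835827 − 0.006769 = 10.539603

F_0 = 10.831342 N
F_1 = 10.795271 N
F_2 = -5.081448 N
F_3 = 14.209620 N
F_4 = -12.898031 N
F_5 = 14.455108 N
F_6 = 13.386669 N
F_7 = 10.539603 N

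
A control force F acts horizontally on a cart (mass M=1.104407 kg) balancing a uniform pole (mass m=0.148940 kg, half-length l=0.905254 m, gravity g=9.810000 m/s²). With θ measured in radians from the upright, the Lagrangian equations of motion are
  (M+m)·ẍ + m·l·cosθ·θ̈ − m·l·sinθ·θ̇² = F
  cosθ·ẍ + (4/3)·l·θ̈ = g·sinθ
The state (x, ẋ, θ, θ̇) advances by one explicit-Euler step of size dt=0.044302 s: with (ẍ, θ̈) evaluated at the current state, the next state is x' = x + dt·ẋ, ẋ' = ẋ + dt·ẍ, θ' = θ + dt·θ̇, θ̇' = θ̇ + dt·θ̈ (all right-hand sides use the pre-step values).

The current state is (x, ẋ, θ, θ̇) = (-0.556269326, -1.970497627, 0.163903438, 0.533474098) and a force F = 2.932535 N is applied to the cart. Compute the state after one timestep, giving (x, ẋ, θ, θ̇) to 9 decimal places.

(-0.643566312, -1.863580364, 0.187537407, 0.504832973)

sinθ=0.163170564, cosθ=0.986597875
temp = (F + m·l·θ̇²·sinθ)/(M+m) = (2.932535 + 0.006261095)/1.253347 = 2.344758550
θ̈ = (g·sinθ − cosθ·temp)/(l·(4/3 − m·cos²θ/(M+m))) = -0.646497331
ẍ = temp − m·l·θ̈·cosθ/(M+m) = 2.413373285
Euler: x'=-0.556269326+0.044302·-1.970497627=-0.643566312, ẋ'=-1.970497627+0.044302·2.413373285=-1.863580364
       θ'=0.163903438+0.044302·0.533474098=0.187537407, θ̇'=0.533474098+0.044302·-0.646497331=0.504832973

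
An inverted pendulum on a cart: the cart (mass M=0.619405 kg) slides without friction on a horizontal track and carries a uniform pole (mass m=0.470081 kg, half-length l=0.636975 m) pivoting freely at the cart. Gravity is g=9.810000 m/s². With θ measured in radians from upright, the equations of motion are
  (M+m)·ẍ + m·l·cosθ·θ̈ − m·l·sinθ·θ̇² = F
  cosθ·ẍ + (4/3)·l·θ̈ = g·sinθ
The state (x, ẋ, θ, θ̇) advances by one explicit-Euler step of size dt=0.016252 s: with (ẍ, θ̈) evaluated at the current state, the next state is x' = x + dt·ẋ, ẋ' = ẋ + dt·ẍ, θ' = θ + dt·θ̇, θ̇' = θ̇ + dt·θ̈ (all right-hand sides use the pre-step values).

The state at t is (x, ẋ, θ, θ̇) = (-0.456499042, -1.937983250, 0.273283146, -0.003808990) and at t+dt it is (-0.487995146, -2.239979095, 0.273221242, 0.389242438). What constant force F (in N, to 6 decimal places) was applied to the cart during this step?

ẍ = (ẋ'−ẋ)/dt = (-2.239979095−-1.937983250)/0.016252 = -18.582073
θ̈ = (θ̇'−θ̇)/dt = (0.389242438−-0.003808990)/0.016252 = 24.184804
sinθ=0.269894, cosθ=0.962890
F = (M+m)·ẍ + m·l·cosθ·θ̈ − m·l·sinθ·θ̇² = -20.244908 + 6.972914 − 0.000001 = -13.271995

F = -13.271995 N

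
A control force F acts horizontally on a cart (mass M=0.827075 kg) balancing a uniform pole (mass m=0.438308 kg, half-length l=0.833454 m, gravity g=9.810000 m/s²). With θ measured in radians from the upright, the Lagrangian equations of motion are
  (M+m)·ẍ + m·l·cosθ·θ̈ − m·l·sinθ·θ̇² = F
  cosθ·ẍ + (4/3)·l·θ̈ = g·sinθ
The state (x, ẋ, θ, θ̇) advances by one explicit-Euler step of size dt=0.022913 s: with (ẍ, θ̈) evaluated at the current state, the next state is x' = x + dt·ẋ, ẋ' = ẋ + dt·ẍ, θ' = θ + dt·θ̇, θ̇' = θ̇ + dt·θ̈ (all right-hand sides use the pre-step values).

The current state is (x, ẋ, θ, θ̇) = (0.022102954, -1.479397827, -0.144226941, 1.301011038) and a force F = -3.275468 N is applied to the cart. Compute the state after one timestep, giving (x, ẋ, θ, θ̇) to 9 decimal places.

sinθ=-0.143727440, cosθ=0.989617311
temp = (F + m·l·θ̇²·sinθ)/(M+m) = (-3.275468 + -0.088871536)/1.265383 = -2.658751964
θ̈ = (g·sinθ − cosθ·temp)/(l·(4/3 − m·cos²θ/(M+m))) = 1.473893205
ẍ = temp − m·l·θ̈·cosθ/(M+m) = -3.079839452
Euler: x'=0.022102954+0.022913·-1.479397827=-0.011794488, ẋ'=-1.479397827+0.022913·-3.079839452=-1.549966188
       θ'=-0.144226941+0.022913·1.301011038=-0.114416875, θ̇'=1.301011038+0.022913·1.473893205=1.334782353

(-0.011794488, -1.549966188, -0.114416875, 1.334782353)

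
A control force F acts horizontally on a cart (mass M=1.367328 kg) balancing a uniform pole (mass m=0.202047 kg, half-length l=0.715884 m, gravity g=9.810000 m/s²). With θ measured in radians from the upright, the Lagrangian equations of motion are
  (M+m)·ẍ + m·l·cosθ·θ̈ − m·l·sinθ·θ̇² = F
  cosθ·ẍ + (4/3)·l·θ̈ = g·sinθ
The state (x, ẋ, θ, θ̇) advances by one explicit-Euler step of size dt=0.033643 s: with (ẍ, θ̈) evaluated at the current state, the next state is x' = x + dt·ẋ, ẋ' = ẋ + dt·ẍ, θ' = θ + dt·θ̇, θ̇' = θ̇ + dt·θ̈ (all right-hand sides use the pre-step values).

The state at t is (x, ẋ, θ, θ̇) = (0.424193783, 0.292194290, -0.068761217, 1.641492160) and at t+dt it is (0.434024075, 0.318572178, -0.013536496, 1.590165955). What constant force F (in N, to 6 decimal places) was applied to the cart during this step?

ẍ = (ẋ'−ẋ)/dt = (0.318572178−0.292194290)/0.033643 = 0.784053
θ̈ = (θ̇'−θ̇)/dt = (1.590165955−1.641492160)/0.033643 = -1.525613
sinθ=-0.068707, cosθ=0.997637
F = (M+m)·ẍ + m·l·cosθ·θ̈ − m·l·sinθ·θ̇² = 1.230473 + -0.220147 − -0.026778 = 1.037104

F = 1.037104 N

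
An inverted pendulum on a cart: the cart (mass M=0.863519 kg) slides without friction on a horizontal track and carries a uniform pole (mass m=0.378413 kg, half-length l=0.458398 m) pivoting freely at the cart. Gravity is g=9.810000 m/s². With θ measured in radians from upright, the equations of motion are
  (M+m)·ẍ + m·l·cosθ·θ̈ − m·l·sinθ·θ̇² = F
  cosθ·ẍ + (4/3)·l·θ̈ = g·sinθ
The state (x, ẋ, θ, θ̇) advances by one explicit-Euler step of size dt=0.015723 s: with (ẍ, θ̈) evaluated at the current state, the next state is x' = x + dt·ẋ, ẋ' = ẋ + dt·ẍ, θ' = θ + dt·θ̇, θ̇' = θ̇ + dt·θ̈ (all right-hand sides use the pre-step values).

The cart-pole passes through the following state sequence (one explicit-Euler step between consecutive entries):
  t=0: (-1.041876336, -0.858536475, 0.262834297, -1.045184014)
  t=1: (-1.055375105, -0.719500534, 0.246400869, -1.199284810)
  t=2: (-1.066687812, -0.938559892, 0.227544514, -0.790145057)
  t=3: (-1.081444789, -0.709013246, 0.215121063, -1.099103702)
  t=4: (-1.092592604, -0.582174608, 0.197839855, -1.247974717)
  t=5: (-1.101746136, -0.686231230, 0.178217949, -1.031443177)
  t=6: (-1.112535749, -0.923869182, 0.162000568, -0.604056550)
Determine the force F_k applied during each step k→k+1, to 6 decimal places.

F_0 = 9.291241 N
F_1 = -12.986471 N
F_2 = 14.786334 N
F_3 = 8.369468 N
F_4 = -5.930067 N
F_5 = -14.162863 N

step 0→1:
  ẍ = (ẋ'−ẋ)/dt = (-0.719500534−-0.858536475)/0.015723 = 8.842838
  θ̈ = (θ̇'−θ̇)/dt = (-1.199284810−-1.045184014)/0.015723 = -9.800979
  sinθ=0.259819, cosθ=0.965657
  F = (M+m)·ẍ + m·l·cosθ·θ̈ − m·l·sinθ·θ̇² = 10.982203 + -1.641728 − 0.049234 = 9.291241
step 1→2:
  ẍ = (ẋ'−ẋ)/dt = (-0.938559892−-0.719500534)/0.015723 = -13.932415
  θ̈ = (θ̇'−θ̇)/dt = (-0.790145057−-1.199284810)/0.015723 = 26.021736
  sinθ=0.243915, cosθ=0.969797
  F = (M+m)·ẍ + m·l·cosθ·θ̈ − m·l·sinθ·θ̇² = -17.303112 + 4.377495 − 0.060854 = -12.986471
step 2→3:
  ẍ = (ẋ'−ẋ)/dt = (-0.709013246−-0.938559892)/0.015723 = 14.599418
  θ̈ = (θ̇'−θ̇)/dt = (-1.099103702−-0.790145057)/0.015723 = -19.650108
  sinθ=0.225586, cosθ=0.974223
  F = (M+m)·ẍ + m·l·cosθ·θ̈ − m·l·sinθ·θ̇² = 18.131484 + -3.320719 − 0.024431 = 14.786334
step 3→4:
  ẍ = (ẋ'−ẋ)/dt = (-0.582174608−-0.709013246)/0.015723 = 8.067076
  θ̈ = (θ̇'−θ̇)/dt = (-1.247974717−-1.099103702)/0.015723 = -9.468359
  sinθ=0.213466, cosθ=0.976951
  F = (M+m)·ẍ + m·l·cosθ·θ̈ − m·l·sinθ·θ̇² = 10.018760 + -1.604560 − 0.044732 = 8.369468
step 4→5:
  ẍ = (ẋ'−ẋ)/dt = (-0.686231230−-0.582174608)/0.015723 = -6.618115
  θ̈ = (θ̇'−θ̇)/dt = (-1.031443177−-1.247974717)/0.015723 = 13.771643
  sinθ=0.196552, cosθ=0.980493
  F = (M+m)·ẍ + m·l·cosθ·θ̈ − m·l·sinθ·θ̇² = -8.219249 + 2.342282 − 0.053100 = -5.930067
step 5→6:
  ẍ = (ẋ'−ẋ)/dt = (-0.923869182−-0.686231230)/0.015723 = -15.114034
  θ̈ = (θ̇'−θ̇)/dt = (-0.604056550−-1.031443177)/0.015723 = 27.182257
  sinθ=0.177276, cosθ=0.984161
  F = (M+m)·ẍ + m·l·cosθ·θ̈ − m·l·sinθ·θ̇² = -18.770602 + 4.640454 − 0.032715 = -14.162863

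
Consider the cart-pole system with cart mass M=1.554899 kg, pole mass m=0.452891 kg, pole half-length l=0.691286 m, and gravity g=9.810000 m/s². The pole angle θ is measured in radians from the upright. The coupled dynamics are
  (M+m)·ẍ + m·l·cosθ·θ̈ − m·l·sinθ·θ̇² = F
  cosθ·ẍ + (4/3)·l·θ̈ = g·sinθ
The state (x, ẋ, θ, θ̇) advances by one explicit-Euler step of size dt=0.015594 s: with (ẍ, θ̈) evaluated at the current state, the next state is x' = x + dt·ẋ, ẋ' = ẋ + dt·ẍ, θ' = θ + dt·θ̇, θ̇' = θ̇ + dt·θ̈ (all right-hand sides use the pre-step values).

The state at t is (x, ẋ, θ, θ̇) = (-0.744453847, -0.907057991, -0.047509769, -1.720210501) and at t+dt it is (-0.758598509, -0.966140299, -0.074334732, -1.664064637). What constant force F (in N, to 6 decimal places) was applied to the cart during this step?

ẍ = (ẋ'−ẋ)/dt = (-0.966140299−-0.907057991)/0.015594 = -3.788785
θ̈ = (θ̇'−θ̇)/dt = (-1.664064637−-1.720210501)/0.015594 = 3.600479
sinθ=-0.047492, cosθ=0.998872
F = (M+m)·ẍ + m·l·cosθ·θ̈ − m·l·sinθ·θ̇² = -7.607084 + 1.125956 − -0.043998 = -6.437130

F = -6.437130 N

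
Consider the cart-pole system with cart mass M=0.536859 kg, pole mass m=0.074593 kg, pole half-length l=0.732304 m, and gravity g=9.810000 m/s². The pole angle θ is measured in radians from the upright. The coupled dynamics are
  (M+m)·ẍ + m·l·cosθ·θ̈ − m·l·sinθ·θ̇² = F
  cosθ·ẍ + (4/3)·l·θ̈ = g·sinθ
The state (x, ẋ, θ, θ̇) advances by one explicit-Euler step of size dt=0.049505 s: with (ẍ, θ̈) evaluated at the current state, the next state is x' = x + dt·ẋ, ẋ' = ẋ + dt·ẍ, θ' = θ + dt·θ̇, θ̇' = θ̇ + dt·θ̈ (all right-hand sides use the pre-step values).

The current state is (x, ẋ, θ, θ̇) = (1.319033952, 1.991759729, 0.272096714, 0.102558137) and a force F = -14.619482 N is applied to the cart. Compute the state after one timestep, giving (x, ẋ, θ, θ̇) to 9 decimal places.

(1.417636017, 0.685771756, 0.277173855, 1.524567640)

sinθ=0.268751601, cosθ=0.963209519
temp = (F + m·l·θ̇²·sinθ)/(M+m) = (-14.619482 + 0.000154412)/0.611452 = -23.909199067
θ̈ = (g·sinθ − cosθ·temp)/(l·(4/3 − m·cos²θ/(M+m))) = 28.724563233
ẍ = temp − m·l·θ̈·cosθ/(M+m) = -26.380930669
Euler: x'=1.319033952+0.049505·1.991759729=1.417636017, ẋ'=1.991759729+0.049505·-26.380930669=0.685771756
       θ'=0.272096714+0.049505·0.102558137=0.277173855, θ̇'=0.102558137+0.049505·28.724563233=1.524567640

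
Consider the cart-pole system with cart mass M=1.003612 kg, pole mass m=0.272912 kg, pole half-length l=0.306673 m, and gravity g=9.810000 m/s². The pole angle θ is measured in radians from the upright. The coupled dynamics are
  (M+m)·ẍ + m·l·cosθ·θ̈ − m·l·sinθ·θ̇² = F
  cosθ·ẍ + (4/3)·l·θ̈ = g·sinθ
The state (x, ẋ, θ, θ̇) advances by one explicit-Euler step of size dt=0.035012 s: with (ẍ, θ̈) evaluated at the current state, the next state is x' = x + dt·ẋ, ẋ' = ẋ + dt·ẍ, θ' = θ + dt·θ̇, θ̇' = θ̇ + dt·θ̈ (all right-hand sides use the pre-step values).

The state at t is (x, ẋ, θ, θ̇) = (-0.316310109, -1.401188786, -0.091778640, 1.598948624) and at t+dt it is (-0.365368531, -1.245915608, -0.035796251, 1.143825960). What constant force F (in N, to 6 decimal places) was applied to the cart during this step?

F = 4.597438 N

ẍ = (ẋ'−ẋ)/dt = (-1.245915608−-1.401188786)/0.035012 = 4.434856
θ̈ = (θ̇'−θ̇)/dt = (1.143825960−1.598948624)/0.035012 = -12.999048
sinθ=-0.091650, cosθ=0.995791
F = (M+m)·ẍ + m·l·cosθ·θ̈ − m·l·sinθ·θ̇² = 5.661200 + -1.083373 − -0.019611 = 4.597438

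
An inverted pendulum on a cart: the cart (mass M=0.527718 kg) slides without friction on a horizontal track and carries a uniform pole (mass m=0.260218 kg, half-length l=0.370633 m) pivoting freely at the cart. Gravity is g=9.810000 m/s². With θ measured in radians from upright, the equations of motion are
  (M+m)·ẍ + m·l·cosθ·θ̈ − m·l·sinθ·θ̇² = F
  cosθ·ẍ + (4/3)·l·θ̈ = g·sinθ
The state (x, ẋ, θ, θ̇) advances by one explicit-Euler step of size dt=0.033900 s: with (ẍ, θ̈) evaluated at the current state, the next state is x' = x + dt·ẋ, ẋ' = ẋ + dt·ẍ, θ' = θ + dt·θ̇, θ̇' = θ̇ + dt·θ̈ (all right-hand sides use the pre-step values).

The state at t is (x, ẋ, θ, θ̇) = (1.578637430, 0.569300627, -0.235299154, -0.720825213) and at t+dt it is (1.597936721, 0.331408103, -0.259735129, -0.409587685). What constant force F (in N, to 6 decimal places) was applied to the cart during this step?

ẍ = (ẋ'−ẋ)/dt = (0.331408103−0.569300627)/0.033900 = -7.017479
θ̈ = (θ̇'−θ̇)/dt = (-0.409587685−-0.720825213)/0.033900 = 9.181048
sinθ=-0.233134, cosθ=0.972445
F = (M+m)·ẍ + m·l·cosθ·θ̈ − m·l·sinθ·θ̇² = -5.529324 + 0.861070 − -0.011683 = -4.656571

F = -4.656571 N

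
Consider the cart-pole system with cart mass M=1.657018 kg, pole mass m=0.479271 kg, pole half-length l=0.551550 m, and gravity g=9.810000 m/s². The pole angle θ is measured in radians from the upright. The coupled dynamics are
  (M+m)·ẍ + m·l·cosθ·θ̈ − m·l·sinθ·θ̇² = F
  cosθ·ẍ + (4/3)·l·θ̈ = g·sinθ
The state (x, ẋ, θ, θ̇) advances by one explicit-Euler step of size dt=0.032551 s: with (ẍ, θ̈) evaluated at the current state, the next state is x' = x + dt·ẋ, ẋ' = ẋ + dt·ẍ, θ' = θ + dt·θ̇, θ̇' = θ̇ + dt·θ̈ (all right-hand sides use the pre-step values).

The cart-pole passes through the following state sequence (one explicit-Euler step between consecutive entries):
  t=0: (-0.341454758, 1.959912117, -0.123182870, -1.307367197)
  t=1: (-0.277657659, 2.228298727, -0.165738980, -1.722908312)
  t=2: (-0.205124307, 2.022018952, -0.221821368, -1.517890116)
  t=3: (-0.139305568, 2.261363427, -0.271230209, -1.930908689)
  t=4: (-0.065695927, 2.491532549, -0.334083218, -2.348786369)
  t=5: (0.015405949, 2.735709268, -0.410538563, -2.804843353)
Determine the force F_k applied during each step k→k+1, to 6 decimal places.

F_0 = 14.320477 N
F_1 = -11.766367 N
F_2 = 12.570044 N
F_3 = 12.100354 N
F_4 = 13.004451 N

step 0→1:
  ẍ = (ẋ'−ẋ)/dt = (2.228298727−1.959912117)/0.032551 = 8.245111
  θ̈ = (θ̇'−θ̇)/dt = (-1.722908312−-1.307367197)/0.032551 = -12.765848
  sinθ=-0.122872, cosθ=0.992423
  F = (M+m)·ẍ + m·l·cosθ·θ̈ − m·l·sinθ·θ̇² = 17.613940 + -3.348978 − -0.055515 = 14.320477
step 1→2:
  ẍ = (ẋ'−ẋ)/dt = (2.022018952−2.228298727)/0.032551 = -6.337126
  θ̈ = (θ̇'−θ̇)/dt = (-1.517890116−-1.722908312)/0.032551 = 6.298369
  sinθ=-0.164981, cosθ=0.986297
  F = (M+m)·ẍ + m·l·cosθ·θ̈ − m·l·sinθ·θ̇² = -13.537932 + 1.642108 − -0.129457 = -11.766367
step 2→3:
  ẍ = (ẋ'−ẋ)/dt = (2.261363427−2.022018952)/0.032551 = 7.352907
  θ̈ = (θ̇'−θ̇)/dt = (-1.930908689−-1.517890116)/0.032551 = -12.688353
  sinθ=-0.220007, cosθ=0.975498
  F = (M+m)·ẍ + m·l·cosθ·θ̈ − m·l·sinθ·θ̇² = 15.707934 + -3.271883 − -0.133993 = 12.570044
step 3→4:
  ẍ = (ẋ'−ẋ)/dt = (2.491532549−2.261363427)/0.032551 = 7.071031
  θ̈ = (θ̇'−θ̇)/dt = (-2.348786369−-1.930908689)/0.032551 = -12.837630
  sinθ=-0.267917, cosθ=0.963442
  F = (M+m)·ẍ + m·l·cosθ·θ̈ − m·l·sinθ·θ̇² = 15.105765 + -3.269463 − -0.264052 = 12.100354
step 4→5:
  ẍ = (ẋ'−ẋ)/dt = (2.735709268−2.491532549)/0.032551 = 7.501358
  θ̈ = (θ̇'−θ̇)/dt = (-2.804843353−-2.348786369)/0.032551 = -14.010537
  sinθ=-0.327903, cosθ=0.944711
  F = (M+m)·ẍ + m·l·cosθ·θ̈ − m·l·sinθ·θ̇² = 16.025070 + -3.498807 − -0.478188 = 13.004451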